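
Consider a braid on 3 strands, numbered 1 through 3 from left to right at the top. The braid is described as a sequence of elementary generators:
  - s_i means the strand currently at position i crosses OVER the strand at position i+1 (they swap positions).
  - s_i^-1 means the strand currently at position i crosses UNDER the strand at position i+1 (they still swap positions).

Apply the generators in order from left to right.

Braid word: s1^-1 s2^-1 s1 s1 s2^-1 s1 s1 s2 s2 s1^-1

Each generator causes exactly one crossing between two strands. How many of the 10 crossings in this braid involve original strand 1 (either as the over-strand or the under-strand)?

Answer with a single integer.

Answer: 8

Derivation:
Gen 1: crossing 1x2. Involves strand 1? yes. Count so far: 1
Gen 2: crossing 1x3. Involves strand 1? yes. Count so far: 2
Gen 3: crossing 2x3. Involves strand 1? no. Count so far: 2
Gen 4: crossing 3x2. Involves strand 1? no. Count so far: 2
Gen 5: crossing 3x1. Involves strand 1? yes. Count so far: 3
Gen 6: crossing 2x1. Involves strand 1? yes. Count so far: 4
Gen 7: crossing 1x2. Involves strand 1? yes. Count so far: 5
Gen 8: crossing 1x3. Involves strand 1? yes. Count so far: 6
Gen 9: crossing 3x1. Involves strand 1? yes. Count so far: 7
Gen 10: crossing 2x1. Involves strand 1? yes. Count so far: 8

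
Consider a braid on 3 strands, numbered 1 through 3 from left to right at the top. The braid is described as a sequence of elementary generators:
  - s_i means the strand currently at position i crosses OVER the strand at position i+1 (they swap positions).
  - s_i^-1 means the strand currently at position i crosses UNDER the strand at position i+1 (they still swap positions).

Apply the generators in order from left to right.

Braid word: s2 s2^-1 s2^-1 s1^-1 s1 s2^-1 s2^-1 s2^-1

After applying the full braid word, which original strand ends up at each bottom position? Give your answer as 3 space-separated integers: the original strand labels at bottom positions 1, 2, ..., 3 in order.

Gen 1 (s2): strand 2 crosses over strand 3. Perm now: [1 3 2]
Gen 2 (s2^-1): strand 3 crosses under strand 2. Perm now: [1 2 3]
Gen 3 (s2^-1): strand 2 crosses under strand 3. Perm now: [1 3 2]
Gen 4 (s1^-1): strand 1 crosses under strand 3. Perm now: [3 1 2]
Gen 5 (s1): strand 3 crosses over strand 1. Perm now: [1 3 2]
Gen 6 (s2^-1): strand 3 crosses under strand 2. Perm now: [1 2 3]
Gen 7 (s2^-1): strand 2 crosses under strand 3. Perm now: [1 3 2]
Gen 8 (s2^-1): strand 3 crosses under strand 2. Perm now: [1 2 3]

Answer: 1 2 3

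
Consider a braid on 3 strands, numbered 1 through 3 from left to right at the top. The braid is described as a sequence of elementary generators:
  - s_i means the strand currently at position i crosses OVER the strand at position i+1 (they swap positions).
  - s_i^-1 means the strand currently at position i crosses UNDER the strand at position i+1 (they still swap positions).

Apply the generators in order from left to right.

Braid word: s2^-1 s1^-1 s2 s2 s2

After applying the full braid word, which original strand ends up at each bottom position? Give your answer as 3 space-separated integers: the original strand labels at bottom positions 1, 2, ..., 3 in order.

Gen 1 (s2^-1): strand 2 crosses under strand 3. Perm now: [1 3 2]
Gen 2 (s1^-1): strand 1 crosses under strand 3. Perm now: [3 1 2]
Gen 3 (s2): strand 1 crosses over strand 2. Perm now: [3 2 1]
Gen 4 (s2): strand 2 crosses over strand 1. Perm now: [3 1 2]
Gen 5 (s2): strand 1 crosses over strand 2. Perm now: [3 2 1]

Answer: 3 2 1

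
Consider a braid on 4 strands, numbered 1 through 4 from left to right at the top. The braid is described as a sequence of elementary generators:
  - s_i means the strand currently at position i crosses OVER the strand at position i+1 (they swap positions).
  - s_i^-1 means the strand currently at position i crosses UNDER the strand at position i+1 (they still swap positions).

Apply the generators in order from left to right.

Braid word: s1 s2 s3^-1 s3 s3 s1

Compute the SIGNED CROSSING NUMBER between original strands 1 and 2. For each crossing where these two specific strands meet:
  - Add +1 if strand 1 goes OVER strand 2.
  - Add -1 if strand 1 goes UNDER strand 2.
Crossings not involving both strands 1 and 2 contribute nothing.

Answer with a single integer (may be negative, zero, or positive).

Answer: 1

Derivation:
Gen 1: 1 over 2. Both 1&2? yes. Contrib: +1. Sum: 1
Gen 2: crossing 1x3. Both 1&2? no. Sum: 1
Gen 3: crossing 1x4. Both 1&2? no. Sum: 1
Gen 4: crossing 4x1. Both 1&2? no. Sum: 1
Gen 5: crossing 1x4. Both 1&2? no. Sum: 1
Gen 6: crossing 2x3. Both 1&2? no. Sum: 1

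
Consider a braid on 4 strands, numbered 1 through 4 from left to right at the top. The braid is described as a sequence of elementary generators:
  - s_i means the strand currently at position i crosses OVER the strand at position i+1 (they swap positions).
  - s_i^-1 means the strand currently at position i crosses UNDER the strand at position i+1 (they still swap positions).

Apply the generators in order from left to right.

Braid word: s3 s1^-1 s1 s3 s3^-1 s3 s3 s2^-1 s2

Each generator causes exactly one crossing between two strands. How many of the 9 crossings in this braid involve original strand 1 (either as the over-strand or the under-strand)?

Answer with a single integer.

Gen 1: crossing 3x4. Involves strand 1? no. Count so far: 0
Gen 2: crossing 1x2. Involves strand 1? yes. Count so far: 1
Gen 3: crossing 2x1. Involves strand 1? yes. Count so far: 2
Gen 4: crossing 4x3. Involves strand 1? no. Count so far: 2
Gen 5: crossing 3x4. Involves strand 1? no. Count so far: 2
Gen 6: crossing 4x3. Involves strand 1? no. Count so far: 2
Gen 7: crossing 3x4. Involves strand 1? no. Count so far: 2
Gen 8: crossing 2x4. Involves strand 1? no. Count so far: 2
Gen 9: crossing 4x2. Involves strand 1? no. Count so far: 2

Answer: 2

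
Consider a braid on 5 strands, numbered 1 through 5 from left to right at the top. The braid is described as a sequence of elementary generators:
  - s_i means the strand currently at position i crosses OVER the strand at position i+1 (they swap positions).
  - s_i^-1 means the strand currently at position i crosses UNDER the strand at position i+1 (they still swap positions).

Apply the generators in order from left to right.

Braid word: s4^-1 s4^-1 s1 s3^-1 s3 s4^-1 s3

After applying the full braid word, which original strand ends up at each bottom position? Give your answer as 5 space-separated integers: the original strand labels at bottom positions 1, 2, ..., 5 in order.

Gen 1 (s4^-1): strand 4 crosses under strand 5. Perm now: [1 2 3 5 4]
Gen 2 (s4^-1): strand 5 crosses under strand 4. Perm now: [1 2 3 4 5]
Gen 3 (s1): strand 1 crosses over strand 2. Perm now: [2 1 3 4 5]
Gen 4 (s3^-1): strand 3 crosses under strand 4. Perm now: [2 1 4 3 5]
Gen 5 (s3): strand 4 crosses over strand 3. Perm now: [2 1 3 4 5]
Gen 6 (s4^-1): strand 4 crosses under strand 5. Perm now: [2 1 3 5 4]
Gen 7 (s3): strand 3 crosses over strand 5. Perm now: [2 1 5 3 4]

Answer: 2 1 5 3 4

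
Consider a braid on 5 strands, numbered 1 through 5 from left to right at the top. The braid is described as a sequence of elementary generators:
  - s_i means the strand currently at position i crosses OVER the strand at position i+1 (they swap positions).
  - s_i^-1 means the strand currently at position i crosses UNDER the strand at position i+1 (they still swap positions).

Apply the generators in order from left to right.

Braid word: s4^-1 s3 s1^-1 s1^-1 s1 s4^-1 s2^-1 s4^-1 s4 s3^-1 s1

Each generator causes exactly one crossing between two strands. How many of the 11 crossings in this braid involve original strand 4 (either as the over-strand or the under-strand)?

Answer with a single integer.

Answer: 5

Derivation:
Gen 1: crossing 4x5. Involves strand 4? yes. Count so far: 1
Gen 2: crossing 3x5. Involves strand 4? no. Count so far: 1
Gen 3: crossing 1x2. Involves strand 4? no. Count so far: 1
Gen 4: crossing 2x1. Involves strand 4? no. Count so far: 1
Gen 5: crossing 1x2. Involves strand 4? no. Count so far: 1
Gen 6: crossing 3x4. Involves strand 4? yes. Count so far: 2
Gen 7: crossing 1x5. Involves strand 4? no. Count so far: 2
Gen 8: crossing 4x3. Involves strand 4? yes. Count so far: 3
Gen 9: crossing 3x4. Involves strand 4? yes. Count so far: 4
Gen 10: crossing 1x4. Involves strand 4? yes. Count so far: 5
Gen 11: crossing 2x5. Involves strand 4? no. Count so far: 5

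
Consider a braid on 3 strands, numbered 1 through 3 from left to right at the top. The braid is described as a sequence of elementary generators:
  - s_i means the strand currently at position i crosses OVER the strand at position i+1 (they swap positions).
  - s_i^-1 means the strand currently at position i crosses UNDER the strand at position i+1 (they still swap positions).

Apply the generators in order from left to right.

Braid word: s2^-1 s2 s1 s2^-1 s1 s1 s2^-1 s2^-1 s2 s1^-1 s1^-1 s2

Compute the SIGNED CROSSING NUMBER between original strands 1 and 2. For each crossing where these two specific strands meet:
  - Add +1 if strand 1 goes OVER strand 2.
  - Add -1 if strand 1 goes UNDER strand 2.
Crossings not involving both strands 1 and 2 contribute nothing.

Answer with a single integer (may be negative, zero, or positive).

Gen 1: crossing 2x3. Both 1&2? no. Sum: 0
Gen 2: crossing 3x2. Both 1&2? no. Sum: 0
Gen 3: 1 over 2. Both 1&2? yes. Contrib: +1. Sum: 1
Gen 4: crossing 1x3. Both 1&2? no. Sum: 1
Gen 5: crossing 2x3. Both 1&2? no. Sum: 1
Gen 6: crossing 3x2. Both 1&2? no. Sum: 1
Gen 7: crossing 3x1. Both 1&2? no. Sum: 1
Gen 8: crossing 1x3. Both 1&2? no. Sum: 1
Gen 9: crossing 3x1. Both 1&2? no. Sum: 1
Gen 10: 2 under 1. Both 1&2? yes. Contrib: +1. Sum: 2
Gen 11: 1 under 2. Both 1&2? yes. Contrib: -1. Sum: 1
Gen 12: crossing 1x3. Both 1&2? no. Sum: 1

Answer: 1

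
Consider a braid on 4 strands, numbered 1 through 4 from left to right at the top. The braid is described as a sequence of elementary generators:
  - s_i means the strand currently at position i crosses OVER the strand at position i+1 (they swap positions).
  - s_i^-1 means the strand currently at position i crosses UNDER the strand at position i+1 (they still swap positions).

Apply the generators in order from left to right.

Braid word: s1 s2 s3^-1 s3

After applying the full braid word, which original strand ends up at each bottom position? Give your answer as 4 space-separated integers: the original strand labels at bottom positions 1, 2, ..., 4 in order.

Answer: 2 3 1 4

Derivation:
Gen 1 (s1): strand 1 crosses over strand 2. Perm now: [2 1 3 4]
Gen 2 (s2): strand 1 crosses over strand 3. Perm now: [2 3 1 4]
Gen 3 (s3^-1): strand 1 crosses under strand 4. Perm now: [2 3 4 1]
Gen 4 (s3): strand 4 crosses over strand 1. Perm now: [2 3 1 4]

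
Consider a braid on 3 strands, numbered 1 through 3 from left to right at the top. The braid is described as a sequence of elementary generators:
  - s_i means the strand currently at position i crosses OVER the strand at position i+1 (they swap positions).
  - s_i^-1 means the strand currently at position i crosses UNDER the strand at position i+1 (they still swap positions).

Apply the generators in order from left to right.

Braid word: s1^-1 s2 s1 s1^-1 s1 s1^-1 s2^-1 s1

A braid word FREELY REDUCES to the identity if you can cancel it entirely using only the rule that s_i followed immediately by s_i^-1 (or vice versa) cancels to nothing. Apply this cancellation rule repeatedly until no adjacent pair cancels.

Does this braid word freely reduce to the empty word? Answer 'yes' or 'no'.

Answer: yes

Derivation:
Gen 1 (s1^-1): push. Stack: [s1^-1]
Gen 2 (s2): push. Stack: [s1^-1 s2]
Gen 3 (s1): push. Stack: [s1^-1 s2 s1]
Gen 4 (s1^-1): cancels prior s1. Stack: [s1^-1 s2]
Gen 5 (s1): push. Stack: [s1^-1 s2 s1]
Gen 6 (s1^-1): cancels prior s1. Stack: [s1^-1 s2]
Gen 7 (s2^-1): cancels prior s2. Stack: [s1^-1]
Gen 8 (s1): cancels prior s1^-1. Stack: []
Reduced word: (empty)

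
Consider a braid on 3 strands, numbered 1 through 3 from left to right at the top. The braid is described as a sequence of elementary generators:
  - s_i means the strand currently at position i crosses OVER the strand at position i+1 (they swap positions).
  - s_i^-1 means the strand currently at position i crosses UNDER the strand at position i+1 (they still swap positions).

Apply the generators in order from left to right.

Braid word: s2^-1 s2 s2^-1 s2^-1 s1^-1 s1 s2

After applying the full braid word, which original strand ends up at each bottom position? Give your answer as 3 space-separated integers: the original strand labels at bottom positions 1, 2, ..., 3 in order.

Gen 1 (s2^-1): strand 2 crosses under strand 3. Perm now: [1 3 2]
Gen 2 (s2): strand 3 crosses over strand 2. Perm now: [1 2 3]
Gen 3 (s2^-1): strand 2 crosses under strand 3. Perm now: [1 3 2]
Gen 4 (s2^-1): strand 3 crosses under strand 2. Perm now: [1 2 3]
Gen 5 (s1^-1): strand 1 crosses under strand 2. Perm now: [2 1 3]
Gen 6 (s1): strand 2 crosses over strand 1. Perm now: [1 2 3]
Gen 7 (s2): strand 2 crosses over strand 3. Perm now: [1 3 2]

Answer: 1 3 2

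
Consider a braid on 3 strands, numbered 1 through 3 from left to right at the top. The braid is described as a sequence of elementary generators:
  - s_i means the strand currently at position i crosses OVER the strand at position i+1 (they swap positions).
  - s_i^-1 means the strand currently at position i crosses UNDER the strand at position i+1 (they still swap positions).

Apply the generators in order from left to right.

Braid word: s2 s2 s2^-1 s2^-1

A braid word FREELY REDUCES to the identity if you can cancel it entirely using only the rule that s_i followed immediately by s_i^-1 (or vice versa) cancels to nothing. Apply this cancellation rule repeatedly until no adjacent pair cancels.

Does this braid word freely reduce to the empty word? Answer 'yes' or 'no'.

Answer: yes

Derivation:
Gen 1 (s2): push. Stack: [s2]
Gen 2 (s2): push. Stack: [s2 s2]
Gen 3 (s2^-1): cancels prior s2. Stack: [s2]
Gen 4 (s2^-1): cancels prior s2. Stack: []
Reduced word: (empty)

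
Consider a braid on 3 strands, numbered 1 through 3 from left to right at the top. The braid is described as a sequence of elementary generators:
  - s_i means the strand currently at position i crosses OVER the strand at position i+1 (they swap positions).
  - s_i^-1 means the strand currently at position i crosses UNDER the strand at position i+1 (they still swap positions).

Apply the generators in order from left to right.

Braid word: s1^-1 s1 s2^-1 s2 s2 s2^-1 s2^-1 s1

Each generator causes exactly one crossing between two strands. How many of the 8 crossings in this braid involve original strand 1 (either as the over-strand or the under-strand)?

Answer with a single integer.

Answer: 3

Derivation:
Gen 1: crossing 1x2. Involves strand 1? yes. Count so far: 1
Gen 2: crossing 2x1. Involves strand 1? yes. Count so far: 2
Gen 3: crossing 2x3. Involves strand 1? no. Count so far: 2
Gen 4: crossing 3x2. Involves strand 1? no. Count so far: 2
Gen 5: crossing 2x3. Involves strand 1? no. Count so far: 2
Gen 6: crossing 3x2. Involves strand 1? no. Count so far: 2
Gen 7: crossing 2x3. Involves strand 1? no. Count so far: 2
Gen 8: crossing 1x3. Involves strand 1? yes. Count so far: 3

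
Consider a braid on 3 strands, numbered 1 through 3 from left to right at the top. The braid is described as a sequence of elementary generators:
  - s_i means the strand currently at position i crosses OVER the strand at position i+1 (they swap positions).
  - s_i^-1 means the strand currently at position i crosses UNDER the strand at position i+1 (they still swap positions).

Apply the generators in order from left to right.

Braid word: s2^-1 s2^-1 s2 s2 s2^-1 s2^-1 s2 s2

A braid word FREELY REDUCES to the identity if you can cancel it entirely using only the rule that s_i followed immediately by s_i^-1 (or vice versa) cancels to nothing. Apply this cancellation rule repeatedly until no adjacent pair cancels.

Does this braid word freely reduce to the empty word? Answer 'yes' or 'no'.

Answer: yes

Derivation:
Gen 1 (s2^-1): push. Stack: [s2^-1]
Gen 2 (s2^-1): push. Stack: [s2^-1 s2^-1]
Gen 3 (s2): cancels prior s2^-1. Stack: [s2^-1]
Gen 4 (s2): cancels prior s2^-1. Stack: []
Gen 5 (s2^-1): push. Stack: [s2^-1]
Gen 6 (s2^-1): push. Stack: [s2^-1 s2^-1]
Gen 7 (s2): cancels prior s2^-1. Stack: [s2^-1]
Gen 8 (s2): cancels prior s2^-1. Stack: []
Reduced word: (empty)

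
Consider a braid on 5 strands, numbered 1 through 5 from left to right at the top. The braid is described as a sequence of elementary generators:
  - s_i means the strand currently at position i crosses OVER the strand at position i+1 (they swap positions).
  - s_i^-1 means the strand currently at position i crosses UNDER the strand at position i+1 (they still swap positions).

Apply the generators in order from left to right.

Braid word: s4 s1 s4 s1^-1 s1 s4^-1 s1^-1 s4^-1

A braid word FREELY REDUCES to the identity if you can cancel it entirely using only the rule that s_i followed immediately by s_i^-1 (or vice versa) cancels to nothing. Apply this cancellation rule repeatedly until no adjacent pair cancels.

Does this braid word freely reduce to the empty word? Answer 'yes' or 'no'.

Answer: yes

Derivation:
Gen 1 (s4): push. Stack: [s4]
Gen 2 (s1): push. Stack: [s4 s1]
Gen 3 (s4): push. Stack: [s4 s1 s4]
Gen 4 (s1^-1): push. Stack: [s4 s1 s4 s1^-1]
Gen 5 (s1): cancels prior s1^-1. Stack: [s4 s1 s4]
Gen 6 (s4^-1): cancels prior s4. Stack: [s4 s1]
Gen 7 (s1^-1): cancels prior s1. Stack: [s4]
Gen 8 (s4^-1): cancels prior s4. Stack: []
Reduced word: (empty)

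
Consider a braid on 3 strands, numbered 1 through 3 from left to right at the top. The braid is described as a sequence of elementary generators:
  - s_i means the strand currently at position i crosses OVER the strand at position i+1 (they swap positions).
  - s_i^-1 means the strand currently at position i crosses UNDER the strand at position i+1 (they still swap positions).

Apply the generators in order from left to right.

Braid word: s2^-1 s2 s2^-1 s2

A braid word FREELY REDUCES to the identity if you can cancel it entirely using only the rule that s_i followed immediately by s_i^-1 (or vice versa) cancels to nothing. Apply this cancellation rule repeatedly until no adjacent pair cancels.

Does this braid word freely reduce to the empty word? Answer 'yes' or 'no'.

Answer: yes

Derivation:
Gen 1 (s2^-1): push. Stack: [s2^-1]
Gen 2 (s2): cancels prior s2^-1. Stack: []
Gen 3 (s2^-1): push. Stack: [s2^-1]
Gen 4 (s2): cancels prior s2^-1. Stack: []
Reduced word: (empty)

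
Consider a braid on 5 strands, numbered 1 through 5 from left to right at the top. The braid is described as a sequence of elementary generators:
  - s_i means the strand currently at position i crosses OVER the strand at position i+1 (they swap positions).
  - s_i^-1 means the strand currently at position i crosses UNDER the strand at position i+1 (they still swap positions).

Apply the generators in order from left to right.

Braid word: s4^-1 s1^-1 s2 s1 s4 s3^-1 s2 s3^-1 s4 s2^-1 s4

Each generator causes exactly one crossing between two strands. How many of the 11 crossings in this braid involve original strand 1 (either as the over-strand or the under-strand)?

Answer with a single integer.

Answer: 5

Derivation:
Gen 1: crossing 4x5. Involves strand 1? no. Count so far: 0
Gen 2: crossing 1x2. Involves strand 1? yes. Count so far: 1
Gen 3: crossing 1x3. Involves strand 1? yes. Count so far: 2
Gen 4: crossing 2x3. Involves strand 1? no. Count so far: 2
Gen 5: crossing 5x4. Involves strand 1? no. Count so far: 2
Gen 6: crossing 1x4. Involves strand 1? yes. Count so far: 3
Gen 7: crossing 2x4. Involves strand 1? no. Count so far: 3
Gen 8: crossing 2x1. Involves strand 1? yes. Count so far: 4
Gen 9: crossing 2x5. Involves strand 1? no. Count so far: 4
Gen 10: crossing 4x1. Involves strand 1? yes. Count so far: 5
Gen 11: crossing 5x2. Involves strand 1? no. Count so far: 5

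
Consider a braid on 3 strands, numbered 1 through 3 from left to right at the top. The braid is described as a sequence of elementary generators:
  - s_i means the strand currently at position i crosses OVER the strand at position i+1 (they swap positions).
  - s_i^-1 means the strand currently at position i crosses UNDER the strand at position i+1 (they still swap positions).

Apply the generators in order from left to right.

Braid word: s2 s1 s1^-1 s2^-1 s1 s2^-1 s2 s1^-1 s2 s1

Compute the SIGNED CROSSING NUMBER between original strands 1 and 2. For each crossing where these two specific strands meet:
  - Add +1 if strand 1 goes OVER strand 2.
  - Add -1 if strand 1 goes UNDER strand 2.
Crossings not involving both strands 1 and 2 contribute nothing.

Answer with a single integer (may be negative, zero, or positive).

Gen 1: crossing 2x3. Both 1&2? no. Sum: 0
Gen 2: crossing 1x3. Both 1&2? no. Sum: 0
Gen 3: crossing 3x1. Both 1&2? no. Sum: 0
Gen 4: crossing 3x2. Both 1&2? no. Sum: 0
Gen 5: 1 over 2. Both 1&2? yes. Contrib: +1. Sum: 1
Gen 6: crossing 1x3. Both 1&2? no. Sum: 1
Gen 7: crossing 3x1. Both 1&2? no. Sum: 1
Gen 8: 2 under 1. Both 1&2? yes. Contrib: +1. Sum: 2
Gen 9: crossing 2x3. Both 1&2? no. Sum: 2
Gen 10: crossing 1x3. Both 1&2? no. Sum: 2

Answer: 2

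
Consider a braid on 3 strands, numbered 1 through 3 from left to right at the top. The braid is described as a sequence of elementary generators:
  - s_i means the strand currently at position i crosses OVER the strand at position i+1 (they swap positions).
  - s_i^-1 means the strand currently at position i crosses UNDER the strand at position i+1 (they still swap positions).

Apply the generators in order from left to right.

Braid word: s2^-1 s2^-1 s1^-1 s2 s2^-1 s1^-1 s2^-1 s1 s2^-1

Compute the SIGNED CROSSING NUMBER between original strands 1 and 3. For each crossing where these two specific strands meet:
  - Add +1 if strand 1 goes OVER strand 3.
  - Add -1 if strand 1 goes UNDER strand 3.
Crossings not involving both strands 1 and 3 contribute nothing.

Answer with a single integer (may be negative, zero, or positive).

Gen 1: crossing 2x3. Both 1&3? no. Sum: 0
Gen 2: crossing 3x2. Both 1&3? no. Sum: 0
Gen 3: crossing 1x2. Both 1&3? no. Sum: 0
Gen 4: 1 over 3. Both 1&3? yes. Contrib: +1. Sum: 1
Gen 5: 3 under 1. Both 1&3? yes. Contrib: +1. Sum: 2
Gen 6: crossing 2x1. Both 1&3? no. Sum: 2
Gen 7: crossing 2x3. Both 1&3? no. Sum: 2
Gen 8: 1 over 3. Both 1&3? yes. Contrib: +1. Sum: 3
Gen 9: crossing 1x2. Both 1&3? no. Sum: 3

Answer: 3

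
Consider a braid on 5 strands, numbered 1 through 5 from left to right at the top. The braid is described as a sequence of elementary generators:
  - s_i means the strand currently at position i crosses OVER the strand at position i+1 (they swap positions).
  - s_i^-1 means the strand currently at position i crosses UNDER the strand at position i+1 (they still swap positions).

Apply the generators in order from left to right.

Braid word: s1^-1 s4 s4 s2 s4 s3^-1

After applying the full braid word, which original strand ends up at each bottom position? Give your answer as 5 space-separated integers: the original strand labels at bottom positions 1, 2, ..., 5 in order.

Answer: 2 3 5 1 4

Derivation:
Gen 1 (s1^-1): strand 1 crosses under strand 2. Perm now: [2 1 3 4 5]
Gen 2 (s4): strand 4 crosses over strand 5. Perm now: [2 1 3 5 4]
Gen 3 (s4): strand 5 crosses over strand 4. Perm now: [2 1 3 4 5]
Gen 4 (s2): strand 1 crosses over strand 3. Perm now: [2 3 1 4 5]
Gen 5 (s4): strand 4 crosses over strand 5. Perm now: [2 3 1 5 4]
Gen 6 (s3^-1): strand 1 crosses under strand 5. Perm now: [2 3 5 1 4]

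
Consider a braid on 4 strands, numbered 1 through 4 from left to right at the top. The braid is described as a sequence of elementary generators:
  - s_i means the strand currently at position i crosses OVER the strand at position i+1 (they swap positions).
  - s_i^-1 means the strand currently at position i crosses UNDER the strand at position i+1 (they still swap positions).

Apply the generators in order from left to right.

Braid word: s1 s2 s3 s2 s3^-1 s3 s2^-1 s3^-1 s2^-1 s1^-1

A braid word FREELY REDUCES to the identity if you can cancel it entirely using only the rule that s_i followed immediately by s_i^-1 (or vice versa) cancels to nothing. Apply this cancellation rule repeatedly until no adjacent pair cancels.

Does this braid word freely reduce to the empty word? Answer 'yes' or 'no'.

Answer: yes

Derivation:
Gen 1 (s1): push. Stack: [s1]
Gen 2 (s2): push. Stack: [s1 s2]
Gen 3 (s3): push. Stack: [s1 s2 s3]
Gen 4 (s2): push. Stack: [s1 s2 s3 s2]
Gen 5 (s3^-1): push. Stack: [s1 s2 s3 s2 s3^-1]
Gen 6 (s3): cancels prior s3^-1. Stack: [s1 s2 s3 s2]
Gen 7 (s2^-1): cancels prior s2. Stack: [s1 s2 s3]
Gen 8 (s3^-1): cancels prior s3. Stack: [s1 s2]
Gen 9 (s2^-1): cancels prior s2. Stack: [s1]
Gen 10 (s1^-1): cancels prior s1. Stack: []
Reduced word: (empty)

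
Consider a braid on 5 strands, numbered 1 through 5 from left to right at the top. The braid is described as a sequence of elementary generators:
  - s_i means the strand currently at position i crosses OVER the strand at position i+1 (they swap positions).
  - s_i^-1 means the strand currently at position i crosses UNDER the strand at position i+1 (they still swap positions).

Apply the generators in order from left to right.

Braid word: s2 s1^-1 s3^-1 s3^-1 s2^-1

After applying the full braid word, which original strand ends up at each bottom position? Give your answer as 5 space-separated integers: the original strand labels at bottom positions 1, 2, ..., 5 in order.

Gen 1 (s2): strand 2 crosses over strand 3. Perm now: [1 3 2 4 5]
Gen 2 (s1^-1): strand 1 crosses under strand 3. Perm now: [3 1 2 4 5]
Gen 3 (s3^-1): strand 2 crosses under strand 4. Perm now: [3 1 4 2 5]
Gen 4 (s3^-1): strand 4 crosses under strand 2. Perm now: [3 1 2 4 5]
Gen 5 (s2^-1): strand 1 crosses under strand 2. Perm now: [3 2 1 4 5]

Answer: 3 2 1 4 5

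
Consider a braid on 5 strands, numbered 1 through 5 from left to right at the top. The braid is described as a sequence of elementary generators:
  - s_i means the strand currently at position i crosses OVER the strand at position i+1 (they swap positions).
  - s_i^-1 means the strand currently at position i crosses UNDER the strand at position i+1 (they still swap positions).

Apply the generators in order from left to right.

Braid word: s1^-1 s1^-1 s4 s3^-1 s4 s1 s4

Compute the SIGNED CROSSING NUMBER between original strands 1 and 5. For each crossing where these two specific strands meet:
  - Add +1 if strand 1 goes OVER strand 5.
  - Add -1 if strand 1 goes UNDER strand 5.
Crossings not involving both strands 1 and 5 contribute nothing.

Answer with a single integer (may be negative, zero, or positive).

Gen 1: crossing 1x2. Both 1&5? no. Sum: 0
Gen 2: crossing 2x1. Both 1&5? no. Sum: 0
Gen 3: crossing 4x5. Both 1&5? no. Sum: 0
Gen 4: crossing 3x5. Both 1&5? no. Sum: 0
Gen 5: crossing 3x4. Both 1&5? no. Sum: 0
Gen 6: crossing 1x2. Both 1&5? no. Sum: 0
Gen 7: crossing 4x3. Both 1&5? no. Sum: 0

Answer: 0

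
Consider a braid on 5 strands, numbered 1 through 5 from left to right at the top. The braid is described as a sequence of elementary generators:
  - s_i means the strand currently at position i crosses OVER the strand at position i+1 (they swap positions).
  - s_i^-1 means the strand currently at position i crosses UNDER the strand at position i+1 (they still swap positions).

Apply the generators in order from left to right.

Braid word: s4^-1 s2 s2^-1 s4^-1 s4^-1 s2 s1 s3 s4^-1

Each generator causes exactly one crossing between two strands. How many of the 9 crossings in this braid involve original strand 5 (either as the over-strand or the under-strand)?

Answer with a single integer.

Answer: 4

Derivation:
Gen 1: crossing 4x5. Involves strand 5? yes. Count so far: 1
Gen 2: crossing 2x3. Involves strand 5? no. Count so far: 1
Gen 3: crossing 3x2. Involves strand 5? no. Count so far: 1
Gen 4: crossing 5x4. Involves strand 5? yes. Count so far: 2
Gen 5: crossing 4x5. Involves strand 5? yes. Count so far: 3
Gen 6: crossing 2x3. Involves strand 5? no. Count so far: 3
Gen 7: crossing 1x3. Involves strand 5? no. Count so far: 3
Gen 8: crossing 2x5. Involves strand 5? yes. Count so far: 4
Gen 9: crossing 2x4. Involves strand 5? no. Count so far: 4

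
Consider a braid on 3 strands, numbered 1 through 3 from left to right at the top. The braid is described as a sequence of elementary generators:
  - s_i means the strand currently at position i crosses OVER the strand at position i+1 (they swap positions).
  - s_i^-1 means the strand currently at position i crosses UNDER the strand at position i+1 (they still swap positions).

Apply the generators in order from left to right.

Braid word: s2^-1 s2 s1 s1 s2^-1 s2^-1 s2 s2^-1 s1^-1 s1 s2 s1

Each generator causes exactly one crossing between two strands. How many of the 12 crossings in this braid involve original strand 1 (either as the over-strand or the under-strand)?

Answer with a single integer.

Gen 1: crossing 2x3. Involves strand 1? no. Count so far: 0
Gen 2: crossing 3x2. Involves strand 1? no. Count so far: 0
Gen 3: crossing 1x2. Involves strand 1? yes. Count so far: 1
Gen 4: crossing 2x1. Involves strand 1? yes. Count so far: 2
Gen 5: crossing 2x3. Involves strand 1? no. Count so far: 2
Gen 6: crossing 3x2. Involves strand 1? no. Count so far: 2
Gen 7: crossing 2x3. Involves strand 1? no. Count so far: 2
Gen 8: crossing 3x2. Involves strand 1? no. Count so far: 2
Gen 9: crossing 1x2. Involves strand 1? yes. Count so far: 3
Gen 10: crossing 2x1. Involves strand 1? yes. Count so far: 4
Gen 11: crossing 2x3. Involves strand 1? no. Count so far: 4
Gen 12: crossing 1x3. Involves strand 1? yes. Count so far: 5

Answer: 5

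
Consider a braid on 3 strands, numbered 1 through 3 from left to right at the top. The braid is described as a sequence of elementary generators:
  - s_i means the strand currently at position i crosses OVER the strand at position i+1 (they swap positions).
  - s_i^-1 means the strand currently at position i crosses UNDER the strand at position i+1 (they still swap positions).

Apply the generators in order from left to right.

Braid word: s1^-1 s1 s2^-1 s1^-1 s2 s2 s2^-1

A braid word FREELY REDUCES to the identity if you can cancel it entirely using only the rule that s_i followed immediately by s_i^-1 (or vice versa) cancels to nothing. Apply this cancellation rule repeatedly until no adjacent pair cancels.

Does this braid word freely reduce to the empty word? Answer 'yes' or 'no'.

Gen 1 (s1^-1): push. Stack: [s1^-1]
Gen 2 (s1): cancels prior s1^-1. Stack: []
Gen 3 (s2^-1): push. Stack: [s2^-1]
Gen 4 (s1^-1): push. Stack: [s2^-1 s1^-1]
Gen 5 (s2): push. Stack: [s2^-1 s1^-1 s2]
Gen 6 (s2): push. Stack: [s2^-1 s1^-1 s2 s2]
Gen 7 (s2^-1): cancels prior s2. Stack: [s2^-1 s1^-1 s2]
Reduced word: s2^-1 s1^-1 s2

Answer: no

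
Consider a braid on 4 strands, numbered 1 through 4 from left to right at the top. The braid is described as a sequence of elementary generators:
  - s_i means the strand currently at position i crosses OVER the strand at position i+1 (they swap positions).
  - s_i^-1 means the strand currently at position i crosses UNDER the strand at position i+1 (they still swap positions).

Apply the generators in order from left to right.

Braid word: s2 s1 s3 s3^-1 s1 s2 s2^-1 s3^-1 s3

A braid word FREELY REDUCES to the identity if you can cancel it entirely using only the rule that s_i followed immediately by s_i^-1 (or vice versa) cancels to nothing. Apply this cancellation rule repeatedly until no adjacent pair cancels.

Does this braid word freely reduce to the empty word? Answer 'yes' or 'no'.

Answer: no

Derivation:
Gen 1 (s2): push. Stack: [s2]
Gen 2 (s1): push. Stack: [s2 s1]
Gen 3 (s3): push. Stack: [s2 s1 s3]
Gen 4 (s3^-1): cancels prior s3. Stack: [s2 s1]
Gen 5 (s1): push. Stack: [s2 s1 s1]
Gen 6 (s2): push. Stack: [s2 s1 s1 s2]
Gen 7 (s2^-1): cancels prior s2. Stack: [s2 s1 s1]
Gen 8 (s3^-1): push. Stack: [s2 s1 s1 s3^-1]
Gen 9 (s3): cancels prior s3^-1. Stack: [s2 s1 s1]
Reduced word: s2 s1 s1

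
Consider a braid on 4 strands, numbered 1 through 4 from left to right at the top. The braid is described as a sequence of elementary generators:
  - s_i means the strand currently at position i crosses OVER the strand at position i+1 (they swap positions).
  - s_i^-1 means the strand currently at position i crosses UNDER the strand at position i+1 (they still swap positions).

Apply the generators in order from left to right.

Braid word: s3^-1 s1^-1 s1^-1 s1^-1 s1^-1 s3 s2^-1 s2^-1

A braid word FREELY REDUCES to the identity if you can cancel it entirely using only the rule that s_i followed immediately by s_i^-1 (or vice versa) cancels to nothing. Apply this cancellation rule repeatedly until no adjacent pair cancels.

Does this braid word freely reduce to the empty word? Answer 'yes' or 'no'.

Gen 1 (s3^-1): push. Stack: [s3^-1]
Gen 2 (s1^-1): push. Stack: [s3^-1 s1^-1]
Gen 3 (s1^-1): push. Stack: [s3^-1 s1^-1 s1^-1]
Gen 4 (s1^-1): push. Stack: [s3^-1 s1^-1 s1^-1 s1^-1]
Gen 5 (s1^-1): push. Stack: [s3^-1 s1^-1 s1^-1 s1^-1 s1^-1]
Gen 6 (s3): push. Stack: [s3^-1 s1^-1 s1^-1 s1^-1 s1^-1 s3]
Gen 7 (s2^-1): push. Stack: [s3^-1 s1^-1 s1^-1 s1^-1 s1^-1 s3 s2^-1]
Gen 8 (s2^-1): push. Stack: [s3^-1 s1^-1 s1^-1 s1^-1 s1^-1 s3 s2^-1 s2^-1]
Reduced word: s3^-1 s1^-1 s1^-1 s1^-1 s1^-1 s3 s2^-1 s2^-1

Answer: no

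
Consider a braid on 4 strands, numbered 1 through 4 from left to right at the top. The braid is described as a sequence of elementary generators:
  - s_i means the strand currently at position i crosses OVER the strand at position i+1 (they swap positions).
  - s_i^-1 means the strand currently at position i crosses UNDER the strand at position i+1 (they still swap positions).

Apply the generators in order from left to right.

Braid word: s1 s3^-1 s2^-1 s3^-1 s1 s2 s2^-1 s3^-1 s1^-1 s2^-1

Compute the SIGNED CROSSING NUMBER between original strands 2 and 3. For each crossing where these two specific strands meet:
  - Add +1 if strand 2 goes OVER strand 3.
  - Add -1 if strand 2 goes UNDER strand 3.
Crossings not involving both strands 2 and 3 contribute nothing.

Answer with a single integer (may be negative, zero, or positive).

Answer: 2

Derivation:
Gen 1: crossing 1x2. Both 2&3? no. Sum: 0
Gen 2: crossing 3x4. Both 2&3? no. Sum: 0
Gen 3: crossing 1x4. Both 2&3? no. Sum: 0
Gen 4: crossing 1x3. Both 2&3? no. Sum: 0
Gen 5: crossing 2x4. Both 2&3? no. Sum: 0
Gen 6: 2 over 3. Both 2&3? yes. Contrib: +1. Sum: 1
Gen 7: 3 under 2. Both 2&3? yes. Contrib: +1. Sum: 2
Gen 8: crossing 3x1. Both 2&3? no. Sum: 2
Gen 9: crossing 4x2. Both 2&3? no. Sum: 2
Gen 10: crossing 4x1. Both 2&3? no. Sum: 2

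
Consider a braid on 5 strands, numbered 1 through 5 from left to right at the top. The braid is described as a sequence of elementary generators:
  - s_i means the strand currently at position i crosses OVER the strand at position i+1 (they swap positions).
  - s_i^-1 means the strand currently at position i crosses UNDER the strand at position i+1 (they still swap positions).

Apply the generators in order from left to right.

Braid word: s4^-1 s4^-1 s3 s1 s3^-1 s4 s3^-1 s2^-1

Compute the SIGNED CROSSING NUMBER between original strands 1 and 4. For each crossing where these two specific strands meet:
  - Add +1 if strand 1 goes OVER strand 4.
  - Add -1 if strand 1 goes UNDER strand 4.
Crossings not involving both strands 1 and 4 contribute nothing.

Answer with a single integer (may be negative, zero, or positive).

Answer: 0

Derivation:
Gen 1: crossing 4x5. Both 1&4? no. Sum: 0
Gen 2: crossing 5x4. Both 1&4? no. Sum: 0
Gen 3: crossing 3x4. Both 1&4? no. Sum: 0
Gen 4: crossing 1x2. Both 1&4? no. Sum: 0
Gen 5: crossing 4x3. Both 1&4? no. Sum: 0
Gen 6: crossing 4x5. Both 1&4? no. Sum: 0
Gen 7: crossing 3x5. Both 1&4? no. Sum: 0
Gen 8: crossing 1x5. Both 1&4? no. Sum: 0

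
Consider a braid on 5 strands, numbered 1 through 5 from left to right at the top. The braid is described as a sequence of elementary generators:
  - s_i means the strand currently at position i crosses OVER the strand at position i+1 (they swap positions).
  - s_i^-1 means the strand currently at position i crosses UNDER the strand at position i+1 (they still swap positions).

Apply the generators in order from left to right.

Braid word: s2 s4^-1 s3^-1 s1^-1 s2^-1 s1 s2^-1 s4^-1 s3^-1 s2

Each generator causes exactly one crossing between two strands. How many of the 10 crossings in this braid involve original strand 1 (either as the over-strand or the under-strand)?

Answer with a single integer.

Answer: 4

Derivation:
Gen 1: crossing 2x3. Involves strand 1? no. Count so far: 0
Gen 2: crossing 4x5. Involves strand 1? no. Count so far: 0
Gen 3: crossing 2x5. Involves strand 1? no. Count so far: 0
Gen 4: crossing 1x3. Involves strand 1? yes. Count so far: 1
Gen 5: crossing 1x5. Involves strand 1? yes. Count so far: 2
Gen 6: crossing 3x5. Involves strand 1? no. Count so far: 2
Gen 7: crossing 3x1. Involves strand 1? yes. Count so far: 3
Gen 8: crossing 2x4. Involves strand 1? no. Count so far: 3
Gen 9: crossing 3x4. Involves strand 1? no. Count so far: 3
Gen 10: crossing 1x4. Involves strand 1? yes. Count so far: 4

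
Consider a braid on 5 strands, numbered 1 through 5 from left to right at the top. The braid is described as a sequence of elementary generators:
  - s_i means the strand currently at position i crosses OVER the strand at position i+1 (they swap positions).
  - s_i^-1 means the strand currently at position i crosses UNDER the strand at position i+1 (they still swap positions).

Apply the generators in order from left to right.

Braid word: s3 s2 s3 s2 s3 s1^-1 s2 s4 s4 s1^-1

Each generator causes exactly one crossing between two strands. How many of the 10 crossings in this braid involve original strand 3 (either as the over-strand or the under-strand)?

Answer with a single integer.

Answer: 5

Derivation:
Gen 1: crossing 3x4. Involves strand 3? yes. Count so far: 1
Gen 2: crossing 2x4. Involves strand 3? no. Count so far: 1
Gen 3: crossing 2x3. Involves strand 3? yes. Count so far: 2
Gen 4: crossing 4x3. Involves strand 3? yes. Count so far: 3
Gen 5: crossing 4x2. Involves strand 3? no. Count so far: 3
Gen 6: crossing 1x3. Involves strand 3? yes. Count so far: 4
Gen 7: crossing 1x2. Involves strand 3? no. Count so far: 4
Gen 8: crossing 4x5. Involves strand 3? no. Count so far: 4
Gen 9: crossing 5x4. Involves strand 3? no. Count so far: 4
Gen 10: crossing 3x2. Involves strand 3? yes. Count so far: 5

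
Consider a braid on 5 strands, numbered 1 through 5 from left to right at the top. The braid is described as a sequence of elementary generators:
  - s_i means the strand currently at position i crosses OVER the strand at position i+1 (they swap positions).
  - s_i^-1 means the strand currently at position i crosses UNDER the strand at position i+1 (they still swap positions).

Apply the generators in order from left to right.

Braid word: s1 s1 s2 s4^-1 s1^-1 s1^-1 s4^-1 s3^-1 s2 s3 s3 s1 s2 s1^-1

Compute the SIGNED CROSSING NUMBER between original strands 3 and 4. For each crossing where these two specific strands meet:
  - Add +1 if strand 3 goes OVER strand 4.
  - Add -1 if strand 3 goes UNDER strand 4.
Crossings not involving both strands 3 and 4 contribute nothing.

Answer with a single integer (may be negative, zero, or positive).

Gen 1: crossing 1x2. Both 3&4? no. Sum: 0
Gen 2: crossing 2x1. Both 3&4? no. Sum: 0
Gen 3: crossing 2x3. Both 3&4? no. Sum: 0
Gen 4: crossing 4x5. Both 3&4? no. Sum: 0
Gen 5: crossing 1x3. Both 3&4? no. Sum: 0
Gen 6: crossing 3x1. Both 3&4? no. Sum: 0
Gen 7: crossing 5x4. Both 3&4? no. Sum: 0
Gen 8: crossing 2x4. Both 3&4? no. Sum: 0
Gen 9: 3 over 4. Both 3&4? yes. Contrib: +1. Sum: 1
Gen 10: crossing 3x2. Both 3&4? no. Sum: 1
Gen 11: crossing 2x3. Both 3&4? no. Sum: 1
Gen 12: crossing 1x4. Both 3&4? no. Sum: 1
Gen 13: crossing 1x3. Both 3&4? no. Sum: 1
Gen 14: 4 under 3. Both 3&4? yes. Contrib: +1. Sum: 2

Answer: 2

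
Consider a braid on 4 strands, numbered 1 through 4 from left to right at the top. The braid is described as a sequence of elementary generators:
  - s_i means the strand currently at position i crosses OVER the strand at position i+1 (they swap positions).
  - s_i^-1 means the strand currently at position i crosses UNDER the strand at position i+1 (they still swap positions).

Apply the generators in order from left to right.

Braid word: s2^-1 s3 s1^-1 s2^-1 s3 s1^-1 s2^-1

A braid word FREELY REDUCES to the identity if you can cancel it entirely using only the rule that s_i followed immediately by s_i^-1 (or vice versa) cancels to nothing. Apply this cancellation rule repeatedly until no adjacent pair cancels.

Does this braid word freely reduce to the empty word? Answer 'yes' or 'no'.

Answer: no

Derivation:
Gen 1 (s2^-1): push. Stack: [s2^-1]
Gen 2 (s3): push. Stack: [s2^-1 s3]
Gen 3 (s1^-1): push. Stack: [s2^-1 s3 s1^-1]
Gen 4 (s2^-1): push. Stack: [s2^-1 s3 s1^-1 s2^-1]
Gen 5 (s3): push. Stack: [s2^-1 s3 s1^-1 s2^-1 s3]
Gen 6 (s1^-1): push. Stack: [s2^-1 s3 s1^-1 s2^-1 s3 s1^-1]
Gen 7 (s2^-1): push. Stack: [s2^-1 s3 s1^-1 s2^-1 s3 s1^-1 s2^-1]
Reduced word: s2^-1 s3 s1^-1 s2^-1 s3 s1^-1 s2^-1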